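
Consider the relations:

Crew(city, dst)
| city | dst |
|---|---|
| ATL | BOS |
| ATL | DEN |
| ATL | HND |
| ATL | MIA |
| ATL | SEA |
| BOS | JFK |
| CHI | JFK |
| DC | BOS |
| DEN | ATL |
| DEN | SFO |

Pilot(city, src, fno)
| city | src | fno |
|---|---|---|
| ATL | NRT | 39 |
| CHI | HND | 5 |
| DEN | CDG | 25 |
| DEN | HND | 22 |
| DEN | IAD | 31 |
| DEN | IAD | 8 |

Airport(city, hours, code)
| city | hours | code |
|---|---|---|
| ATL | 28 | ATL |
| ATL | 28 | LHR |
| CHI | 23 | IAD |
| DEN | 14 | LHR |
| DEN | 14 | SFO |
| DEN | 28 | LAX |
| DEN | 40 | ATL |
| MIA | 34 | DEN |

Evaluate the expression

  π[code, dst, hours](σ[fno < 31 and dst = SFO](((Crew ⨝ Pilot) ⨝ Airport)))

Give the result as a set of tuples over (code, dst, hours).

{(ATL, SFO, 40), (LAX, SFO, 28), (LHR, SFO, 14), (SFO, SFO, 14)}

Crew ⋈ Pilot (natural join on city): {(ATL, BOS, NRT, 39), (ATL, DEN, NRT, 39), (ATL, HND, NRT, 39), (ATL, MIA, NRT, 39), (ATL, SEA, NRT, 39), (CHI, JFK, HND, 5), (DEN, ATL, CDG, 25), (DEN, ATL, HND, 22), (DEN, ATL, IAD, 31), (DEN, ATL, IAD, 8), (DEN, SFO, CDG, 25), (DEN, SFO, HND, 22), (DEN, SFO, IAD, 31), (DEN, SFO, IAD, 8)}
(Crew ⨝ Pilot) ⋈ Airport (natural join on city): {(ATL, BOS, NRT, 39, 28, ATL), (ATL, BOS, NRT, 39, 28, LHR), (ATL, DEN, NRT, 39, 28, ATL), (ATL, DEN, NRT, 39, 28, LHR), (ATL, HND, NRT, 39, 28, ATL), (ATL, HND, NRT, 39, 28, LHR), (ATL, MIA, NRT, 39, 28, ATL), (ATL, MIA, NRT, 39, 28, LHR), (ATL, SEA, NRT, 39, 28, ATL), (ATL, SEA, NRT, 39, 28, LHR), (CHI, JFK, HND, 5, 23, IAD), (DEN, ATL, CDG, 25, 14, LHR), (DEN, ATL, CDG, 25, 14, SFO), (DEN, ATL, CDG, 25, 28, LAX), (DEN, ATL, CDG, 25, 40, ATL), (DEN, ATL, HND, 22, 14, LHR), (DEN, ATL, HND, 22, 14, SFO), (DEN, ATL, HND, 22, 28, LAX), (DEN, ATL, HND, 22, 40, ATL), (DEN, ATL, IAD, 31, 14, LHR), (DEN, ATL, IAD, 31, 14, SFO), (DEN, ATL, IAD, 31, 28, LAX), (DEN, ATL, IAD, 31, 40, ATL), (DEN, ATL, IAD, 8, 14, LHR), (DEN, ATL, IAD, 8, 14, SFO), (DEN, ATL, IAD, 8, 28, LAX), (DEN, ATL, IAD, 8, 40, ATL), (DEN, SFO, CDG, 25, 14, LHR), (DEN, SFO, CDG, 25, 14, SFO), (DEN, SFO, CDG, 25, 28, LAX), (DEN, SFO, CDG, 25, 40, ATL), (DEN, SFO, HND, 22, 14, LHR), (DEN, SFO, HND, 22, 14, SFO), (DEN, SFO, HND, 22, 28, LAX), (DEN, SFO, HND, 22, 40, ATL), (DEN, SFO, IAD, 31, 14, LHR), (DEN, SFO, IAD, 31, 14, SFO), (DEN, SFO, IAD, 31, 28, LAX), (DEN, SFO, IAD, 31, 40, ATL), (DEN, SFO, IAD, 8, 14, LHR), (DEN, SFO, IAD, 8, 14, SFO), (DEN, SFO, IAD, 8, 28, LAX), (DEN, SFO, IAD, 8, 40, ATL)}
Filtering on fno < 31 and dst = SFO leaves {(DEN, SFO, CDG, 25, 14, LHR), (DEN, SFO, CDG, 25, 14, SFO), (DEN, SFO, CDG, 25, 28, LAX), (DEN, SFO, CDG, 25, 40, ATL), (DEN, SFO, HND, 22, 14, LHR), (DEN, SFO, HND, 22, 14, SFO), (DEN, SFO, HND, 22, 28, LAX), (DEN, SFO, HND, 22, 40, ATL), (DEN, SFO, IAD, 8, 14, LHR), (DEN, SFO, IAD, 8, 14, SFO), (DEN, SFO, IAD, 8, 28, LAX), (DEN, SFO, IAD, 8, 40, ATL)}.
Keep only column(s) code, dst, hours (8 duplicate(s) eliminated): {(ATL, SFO, 40), (LAX, SFO, 28), (LHR, SFO, 14), (SFO, SFO, 14)}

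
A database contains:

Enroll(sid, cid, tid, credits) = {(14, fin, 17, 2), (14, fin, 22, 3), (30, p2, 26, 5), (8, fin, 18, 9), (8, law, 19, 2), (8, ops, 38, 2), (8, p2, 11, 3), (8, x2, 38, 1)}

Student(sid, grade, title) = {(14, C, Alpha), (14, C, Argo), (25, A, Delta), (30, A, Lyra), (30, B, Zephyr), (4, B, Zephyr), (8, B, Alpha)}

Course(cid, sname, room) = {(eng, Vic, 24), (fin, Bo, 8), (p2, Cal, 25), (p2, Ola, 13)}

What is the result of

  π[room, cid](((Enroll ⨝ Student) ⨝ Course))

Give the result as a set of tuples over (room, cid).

Natural join on sid: {(14, fin, 17, 2, C, Alpha), (14, fin, 17, 2, C, Argo), (14, fin, 22, 3, C, Alpha), (14, fin, 22, 3, C, Argo), (30, p2, 26, 5, A, Lyra), (30, p2, 26, 5, B, Zephyr), (8, fin, 18, 9, B, Alpha), (8, law, 19, 2, B, Alpha), (8, ops, 38, 2, B, Alpha), (8, p2, 11, 3, B, Alpha), (8, x2, 38, 1, B, Alpha)}
Natural join on cid: {(14, fin, 17, 2, C, Alpha, Bo, 8), (14, fin, 17, 2, C, Argo, Bo, 8), (14, fin, 22, 3, C, Alpha, Bo, 8), (14, fin, 22, 3, C, Argo, Bo, 8), (30, p2, 26, 5, A, Lyra, Cal, 25), (30, p2, 26, 5, A, Lyra, Ola, 13), (30, p2, 26, 5, B, Zephyr, Cal, 25), (30, p2, 26, 5, B, Zephyr, Ola, 13), (8, fin, 18, 9, B, Alpha, Bo, 8), (8, p2, 11, 3, B, Alpha, Cal, 25), (8, p2, 11, 3, B, Alpha, Ola, 13)}
π[room, cid]: project onto (room, cid) (8 duplicate(s) eliminated) → {(13, p2), (25, p2), (8, fin)}

{(13, p2), (25, p2), (8, fin)}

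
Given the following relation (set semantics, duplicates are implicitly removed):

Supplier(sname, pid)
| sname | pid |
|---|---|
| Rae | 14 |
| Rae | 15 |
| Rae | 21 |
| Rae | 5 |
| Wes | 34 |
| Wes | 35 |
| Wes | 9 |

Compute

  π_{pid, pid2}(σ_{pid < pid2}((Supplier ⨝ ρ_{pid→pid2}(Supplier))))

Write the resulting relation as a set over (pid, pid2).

ρ[pid→pid2]: schema becomes (sname, pid2); tuples unchanged.
Supplier ⋈ ρ_{pid→pid2}(Supplier) (natural join on sname): {(Rae, 14, 14), (Rae, 14, 15), (Rae, 14, 21), (Rae, 14, 5), (Rae, 15, 14), (Rae, 15, 15), (Rae, 15, 21), (Rae, 15, 5), (Rae, 21, 14), (Rae, 21, 15), (Rae, 21, 21), (Rae, 21, 5), (Rae, 5, 14), (Rae, 5, 15), (Rae, 5, 21), (Rae, 5, 5), (Wes, 34, 34), (Wes, 34, 35), (Wes, 34, 9), (Wes, 35, 34), (Wes, 35, 35), (Wes, 35, 9), (Wes, 9, 34), (Wes, 9, 35), (Wes, 9, 9)}
Filtering on pid < pid2 leaves {(Rae, 14, 15), (Rae, 14, 21), (Rae, 15, 21), (Rae, 5, 14), (Rae, 5, 15), (Rae, 5, 21), (Wes, 34, 35), (Wes, 9, 34), (Wes, 9, 35)}.
π_{pid, pid2} gives {(14, 15), (14, 21), (15, 21), (34, 35), (5, 14), (5, 15), (5, 21), (9, 34), (9, 35)}.

{(14, 15), (14, 21), (15, 21), (34, 35), (5, 14), (5, 15), (5, 21), (9, 34), (9, 35)}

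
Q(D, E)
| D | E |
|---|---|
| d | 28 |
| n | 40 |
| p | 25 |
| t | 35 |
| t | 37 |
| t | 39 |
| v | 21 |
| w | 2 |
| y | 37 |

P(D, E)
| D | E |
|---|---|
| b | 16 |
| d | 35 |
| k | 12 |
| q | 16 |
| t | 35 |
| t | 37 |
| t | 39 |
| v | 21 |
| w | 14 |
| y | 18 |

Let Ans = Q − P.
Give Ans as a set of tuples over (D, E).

{(d, 28), (n, 40), (p, 25), (w, 2), (y, 37)}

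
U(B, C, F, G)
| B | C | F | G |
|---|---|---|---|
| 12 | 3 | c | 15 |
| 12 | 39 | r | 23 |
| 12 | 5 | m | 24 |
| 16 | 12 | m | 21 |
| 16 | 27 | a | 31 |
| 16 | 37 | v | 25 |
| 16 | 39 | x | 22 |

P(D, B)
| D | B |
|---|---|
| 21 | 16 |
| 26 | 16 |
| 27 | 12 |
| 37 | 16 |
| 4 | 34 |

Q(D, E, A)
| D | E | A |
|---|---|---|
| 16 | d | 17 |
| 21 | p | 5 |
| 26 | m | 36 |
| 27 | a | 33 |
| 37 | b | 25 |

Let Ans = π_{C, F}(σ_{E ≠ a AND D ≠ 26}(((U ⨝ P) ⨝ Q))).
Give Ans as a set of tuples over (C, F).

{(12, m), (27, a), (37, v), (39, x)}

Joining U and P on B yields {(12, 3, c, 15, 27), (12, 39, r, 23, 27), (12, 5, m, 24, 27), (16, 12, m, 21, 21), (16, 12, m, 21, 26), (16, 12, m, 21, 37), (16, 27, a, 31, 21), (16, 27, a, 31, 26), (16, 27, a, 31, 37), (16, 37, v, 25, 21), (16, 37, v, 25, 26), (16, 37, v, 25, 37), (16, 39, x, 22, 21), (16, 39, x, 22, 26), (16, 39, x, 22, 37)}.
Joining (U ⨝ P) and Q on D yields {(12, 3, c, 15, 27, a, 33), (12, 39, r, 23, 27, a, 33), (12, 5, m, 24, 27, a, 33), (16, 12, m, 21, 21, p, 5), (16, 12, m, 21, 26, m, 36), (16, 12, m, 21, 37, b, 25), (16, 27, a, 31, 21, p, 5), (16, 27, a, 31, 26, m, 36), (16, 27, a, 31, 37, b, 25), (16, 37, v, 25, 21, p, 5), (16, 37, v, 25, 26, m, 36), (16, 37, v, 25, 37, b, 25), (16, 39, x, 22, 21, p, 5), (16, 39, x, 22, 26, m, 36), (16, 39, x, 22, 37, b, 25)}.
σ[E ≠ a AND D ≠ 26]: keep tuples satisfying E ≠ a AND D ≠ 26 → {(16, 12, m, 21, 21, p, 5), (16, 12, m, 21, 37, b, 25), (16, 27, a, 31, 21, p, 5), (16, 27, a, 31, 37, b, 25), (16, 37, v, 25, 21, p, 5), (16, 37, v, 25, 37, b, 25), (16, 39, x, 22, 21, p, 5), (16, 39, x, 22, 37, b, 25)}
Keep only column(s) C, F (4 duplicate(s) eliminated): {(12, m), (27, a), (37, v), (39, x)}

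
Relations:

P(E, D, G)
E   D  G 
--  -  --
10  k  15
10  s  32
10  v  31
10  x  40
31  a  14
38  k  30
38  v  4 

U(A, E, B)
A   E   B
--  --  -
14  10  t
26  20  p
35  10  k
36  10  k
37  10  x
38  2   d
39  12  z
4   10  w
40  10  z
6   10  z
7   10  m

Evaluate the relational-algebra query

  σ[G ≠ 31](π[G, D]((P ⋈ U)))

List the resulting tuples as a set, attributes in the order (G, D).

Joining P and U on E yields {(10, k, 15, 14, t), (10, k, 15, 35, k), (10, k, 15, 36, k), (10, k, 15, 37, x), (10, k, 15, 4, w), (10, k, 15, 40, z), (10, k, 15, 6, z), (10, k, 15, 7, m), (10, s, 32, 14, t), (10, s, 32, 35, k), (10, s, 32, 36, k), (10, s, 32, 37, x), (10, s, 32, 4, w), (10, s, 32, 40, z), (10, s, 32, 6, z), (10, s, 32, 7, m), (10, v, 31, 14, t), (10, v, 31, 35, k), (10, v, 31, 36, k), (10, v, 31, 37, x), (10, v, 31, 4, w), (10, v, 31, 40, z), (10, v, 31, 6, z), (10, v, 31, 7, m), (10, x, 40, 14, t), (10, x, 40, 35, k), (10, x, 40, 36, k), (10, x, 40, 37, x), (10, x, 40, 4, w), (10, x, 40, 40, z), (10, x, 40, 6, z), (10, x, 40, 7, m)}.
π[G, D]: project onto (G, D) (28 duplicate(s) eliminated) → {(15, k), (31, v), (32, s), (40, x)}
Filtering on G ≠ 31 leaves {(15, k), (32, s), (40, x)}.

{(15, k), (32, s), (40, x)}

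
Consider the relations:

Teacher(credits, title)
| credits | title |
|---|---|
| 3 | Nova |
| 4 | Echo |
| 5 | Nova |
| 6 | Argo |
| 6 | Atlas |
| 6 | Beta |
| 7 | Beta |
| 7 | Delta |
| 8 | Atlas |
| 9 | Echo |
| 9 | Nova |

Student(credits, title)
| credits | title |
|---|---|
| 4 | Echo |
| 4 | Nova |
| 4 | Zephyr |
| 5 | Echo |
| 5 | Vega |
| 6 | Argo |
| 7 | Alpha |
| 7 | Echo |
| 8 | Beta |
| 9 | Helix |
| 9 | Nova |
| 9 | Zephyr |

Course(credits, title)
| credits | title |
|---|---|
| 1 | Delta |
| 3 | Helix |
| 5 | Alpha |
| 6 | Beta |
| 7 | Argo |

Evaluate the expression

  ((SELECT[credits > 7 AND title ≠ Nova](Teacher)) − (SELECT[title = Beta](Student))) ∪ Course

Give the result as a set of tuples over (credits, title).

Apply σ_{credits > 7 AND title ≠ Nova}; surviving tuples: {(8, Atlas), (9, Echo)}
Apply σ_{title = Beta}; surviving tuples: {(8, Beta)}
Taking the difference: {(8, Atlas), (9, Echo)}
Taking the union: {(1, Delta), (3, Helix), (5, Alpha), (6, Beta), (7, Argo), (8, Atlas), (9, Echo)}

{(1, Delta), (3, Helix), (5, Alpha), (6, Beta), (7, Argo), (8, Atlas), (9, Echo)}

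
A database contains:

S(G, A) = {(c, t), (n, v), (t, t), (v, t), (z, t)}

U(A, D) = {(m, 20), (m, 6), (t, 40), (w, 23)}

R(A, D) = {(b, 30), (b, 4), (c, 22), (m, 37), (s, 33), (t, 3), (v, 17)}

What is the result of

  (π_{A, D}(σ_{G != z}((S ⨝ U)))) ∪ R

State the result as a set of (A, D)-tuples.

{(b, 30), (b, 4), (c, 22), (m, 37), (s, 33), (t, 3), (t, 40), (v, 17)}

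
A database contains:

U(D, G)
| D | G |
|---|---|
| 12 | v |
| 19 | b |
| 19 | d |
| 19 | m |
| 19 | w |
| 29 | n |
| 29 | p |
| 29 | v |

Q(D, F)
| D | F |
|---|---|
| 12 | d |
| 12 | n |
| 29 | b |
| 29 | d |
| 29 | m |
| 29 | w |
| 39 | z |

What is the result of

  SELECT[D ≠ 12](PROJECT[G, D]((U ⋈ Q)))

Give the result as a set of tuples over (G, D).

Joining U and Q on D yields {(12, v, d), (12, v, n), (29, n, b), (29, n, d), (29, n, m), (29, n, w), (29, p, b), (29, p, d), (29, p, m), (29, p, w), (29, v, b), (29, v, d), (29, v, m), (29, v, w)}.
Keep only column(s) G, D (10 duplicate(s) eliminated): {(n, 29), (p, 29), (v, 12), (v, 29)}
Selection D ≠ 12: {(n, 29), (p, 29), (v, 29)}

{(n, 29), (p, 29), (v, 29)}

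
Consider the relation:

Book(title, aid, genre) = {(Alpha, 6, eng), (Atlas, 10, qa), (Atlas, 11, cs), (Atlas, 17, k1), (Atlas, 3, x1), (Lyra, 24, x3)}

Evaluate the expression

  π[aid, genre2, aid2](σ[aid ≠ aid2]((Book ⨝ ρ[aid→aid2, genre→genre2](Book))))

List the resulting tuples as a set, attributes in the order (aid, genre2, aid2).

ρ[aid→aid2, genre→genre2]: schema becomes (title, aid2, genre2); tuples unchanged.
Natural join on title: {(Alpha, 6, eng, 6, eng), (Atlas, 10, qa, 10, qa), (Atlas, 10, qa, 11, cs), (Atlas, 10, qa, 17, k1), (Atlas, 10, qa, 3, x1), (Atlas, 11, cs, 10, qa), (Atlas, 11, cs, 11, cs), (Atlas, 11, cs, 17, k1), (Atlas, 11, cs, 3, x1), (Atlas, 17, k1, 10, qa), (Atlas, 17, k1, 11, cs), (Atlas, 17, k1, 17, k1), (Atlas, 17, k1, 3, x1), (Atlas, 3, x1, 10, qa), (Atlas, 3, x1, 11, cs), (Atlas, 3, x1, 17, k1), (Atlas, 3, x1, 3, x1), (Lyra, 24, x3, 24, x3)}
Selection aid ≠ aid2: {(Atlas, 10, qa, 11, cs), (Atlas, 10, qa, 17, k1), (Atlas, 10, qa, 3, x1), (Atlas, 11, cs, 10, qa), (Atlas, 11, cs, 17, k1), (Atlas, 11, cs, 3, x1), (Atlas, 17, k1, 10, qa), (Atlas, 17, k1, 11, cs), (Atlas, 17, k1, 3, x1), (Atlas, 3, x1, 10, qa), (Atlas, 3, x1, 11, cs), (Atlas, 3, x1, 17, k1)}
π[aid, genre2, aid2]: project onto (aid, genre2, aid2) → {(10, cs, 11), (10, k1, 17), (10, x1, 3), (11, k1, 17), (11, qa, 10), (11, x1, 3), (17, cs, 11), (17, qa, 10), (17, x1, 3), (3, cs, 11), (3, k1, 17), (3, qa, 10)}

{(10, cs, 11), (10, k1, 17), (10, x1, 3), (11, k1, 17), (11, qa, 10), (11, x1, 3), (17, cs, 11), (17, qa, 10), (17, x1, 3), (3, cs, 11), (3, k1, 17), (3, qa, 10)}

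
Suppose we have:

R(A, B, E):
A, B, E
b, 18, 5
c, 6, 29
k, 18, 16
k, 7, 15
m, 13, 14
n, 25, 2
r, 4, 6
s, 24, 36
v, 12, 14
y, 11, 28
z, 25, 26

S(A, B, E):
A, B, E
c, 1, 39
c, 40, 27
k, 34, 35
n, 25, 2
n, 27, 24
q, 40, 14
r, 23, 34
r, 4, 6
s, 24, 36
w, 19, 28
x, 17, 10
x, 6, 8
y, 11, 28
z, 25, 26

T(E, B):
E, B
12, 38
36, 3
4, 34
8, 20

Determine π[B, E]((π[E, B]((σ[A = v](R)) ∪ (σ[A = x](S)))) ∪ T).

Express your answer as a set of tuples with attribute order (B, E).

{(12, 14), (17, 10), (20, 8), (3, 36), (34, 4), (38, 12), (6, 8)}

Filtering on A = v leaves {(v, 12, 14)}.
Filtering on A = x leaves {(x, 17, 10), (x, 6, 8)}.
Taking the union: {(v, 12, 14), (x, 17, 10), (x, 6, 8)}
π[E, B]: project onto (E, B) → {(10, 17), (14, 12), (8, 6)}
Taking the union: {(10, 17), (12, 38), (14, 12), (36, 3), (4, 34), (8, 20), (8, 6)}
π[B, E]: project onto (B, E) → {(12, 14), (17, 10), (20, 8), (3, 36), (34, 4), (38, 12), (6, 8)}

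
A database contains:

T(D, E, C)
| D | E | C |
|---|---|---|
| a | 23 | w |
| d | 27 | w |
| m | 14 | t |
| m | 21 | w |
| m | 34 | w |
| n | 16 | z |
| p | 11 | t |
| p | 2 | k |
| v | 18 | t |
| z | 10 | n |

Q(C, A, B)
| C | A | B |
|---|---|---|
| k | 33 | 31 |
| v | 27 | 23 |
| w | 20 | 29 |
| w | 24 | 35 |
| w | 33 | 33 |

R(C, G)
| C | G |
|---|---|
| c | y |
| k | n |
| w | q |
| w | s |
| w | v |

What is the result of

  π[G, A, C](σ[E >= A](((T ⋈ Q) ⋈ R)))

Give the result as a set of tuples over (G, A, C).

{(q, 20, w), (q, 24, w), (q, 33, w), (s, 20, w), (s, 24, w), (s, 33, w), (v, 20, w), (v, 24, w), (v, 33, w)}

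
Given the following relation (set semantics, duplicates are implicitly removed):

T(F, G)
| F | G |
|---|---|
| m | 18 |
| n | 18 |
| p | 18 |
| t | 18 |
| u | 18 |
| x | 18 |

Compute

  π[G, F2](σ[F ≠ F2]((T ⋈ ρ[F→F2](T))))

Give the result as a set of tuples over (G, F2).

ρ[F→F2]: schema becomes (F2, G); tuples unchanged.
Joining T and ρ[F→F2](T) on G yields {(m, 18, m), (m, 18, n), (m, 18, p), (m, 18, t), (m, 18, u), (m, 18, x), (n, 18, m), (n, 18, n), (n, 18, p), (n, 18, t), (n, 18, u), (n, 18, x), (p, 18, m), (p, 18, n), (p, 18, p), (p, 18, t), (p, 18, u), (p, 18, x), (t, 18, m), (t, 18, n), (t, 18, p), (t, 18, t), (t, 18, u), (t, 18, x), (u, 18, m), (u, 18, n), (u, 18, p), (u, 18, t), (u, 18, u), (u, 18, x), (x, 18, m), (x, 18, n), (x, 18, p), (x, 18, t), (x, 18, u), (x, 18, x)}.
σ[F ≠ F2]: keep tuples satisfying F ≠ F2 → {(m, 18, n), (m, 18, p), (m, 18, t), (m, 18, u), (m, 18, x), (n, 18, m), (n, 18, p), (n, 18, t), (n, 18, u), (n, 18, x), (p, 18, m), (p, 18, n), (p, 18, t), (p, 18, u), (p, 18, x), (t, 18, m), (t, 18, n), (t, 18, p), (t, 18, u), (t, 18, x), (u, 18, m), (u, 18, n), (u, 18, p), (u, 18, t), (u, 18, x), (x, 18, m), (x, 18, n), (x, 18, p), (x, 18, t), (x, 18, u)}
π[G, F2]: project onto (G, F2) (24 duplicate(s) eliminated) → {(18, m), (18, n), (18, p), (18, t), (18, u), (18, x)}

{(18, m), (18, n), (18, p), (18, t), (18, u), (18, x)}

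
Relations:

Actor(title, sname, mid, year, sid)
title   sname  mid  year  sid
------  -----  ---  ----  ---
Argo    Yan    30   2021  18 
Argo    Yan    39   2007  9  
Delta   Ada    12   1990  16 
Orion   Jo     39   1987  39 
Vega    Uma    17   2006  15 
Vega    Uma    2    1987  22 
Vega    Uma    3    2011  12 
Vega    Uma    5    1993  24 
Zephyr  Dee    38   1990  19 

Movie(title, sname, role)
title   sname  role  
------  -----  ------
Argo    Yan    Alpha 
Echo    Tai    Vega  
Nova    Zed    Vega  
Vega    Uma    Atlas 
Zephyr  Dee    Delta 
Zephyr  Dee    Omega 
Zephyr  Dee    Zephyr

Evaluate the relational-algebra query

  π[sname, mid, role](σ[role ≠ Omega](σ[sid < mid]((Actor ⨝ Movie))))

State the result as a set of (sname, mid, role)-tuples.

{(Dee, 38, Delta), (Dee, 38, Zephyr), (Uma, 17, Atlas), (Yan, 30, Alpha), (Yan, 39, Alpha)}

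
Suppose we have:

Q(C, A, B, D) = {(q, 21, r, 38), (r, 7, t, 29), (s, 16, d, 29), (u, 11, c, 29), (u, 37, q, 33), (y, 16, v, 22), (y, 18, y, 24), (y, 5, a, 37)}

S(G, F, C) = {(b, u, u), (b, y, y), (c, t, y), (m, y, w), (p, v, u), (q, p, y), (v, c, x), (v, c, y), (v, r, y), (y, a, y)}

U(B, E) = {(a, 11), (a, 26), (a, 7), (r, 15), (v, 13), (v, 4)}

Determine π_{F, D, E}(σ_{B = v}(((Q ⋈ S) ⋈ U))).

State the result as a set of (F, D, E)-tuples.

{(a, 22, 13), (a, 22, 4), (c, 22, 13), (c, 22, 4), (p, 22, 13), (p, 22, 4), (r, 22, 13), (r, 22, 4), (t, 22, 13), (t, 22, 4), (y, 22, 13), (y, 22, 4)}

Joining Q and S on C yields {(u, 11, c, 29, b, u), (u, 11, c, 29, p, v), (u, 37, q, 33, b, u), (u, 37, q, 33, p, v), (y, 16, v, 22, b, y), (y, 16, v, 22, c, t), (y, 16, v, 22, q, p), (y, 16, v, 22, v, c), (y, 16, v, 22, v, r), (y, 16, v, 22, y, a), (y, 18, y, 24, b, y), (y, 18, y, 24, c, t), (y, 18, y, 24, q, p), (y, 18, y, 24, v, c), (y, 18, y, 24, v, r), (y, 18, y, 24, y, a), (y, 5, a, 37, b, y), (y, 5, a, 37, c, t), (y, 5, a, 37, q, p), (y, 5, a, 37, v, c), (y, 5, a, 37, v, r), (y, 5, a, 37, y, a)}.
Joining (Q ⋈ S) and U on B yields {(y, 16, v, 22, b, y, 13), (y, 16, v, 22, b, y, 4), (y, 16, v, 22, c, t, 13), (y, 16, v, 22, c, t, 4), (y, 16, v, 22, q, p, 13), (y, 16, v, 22, q, p, 4), (y, 16, v, 22, v, c, 13), (y, 16, v, 22, v, c, 4), (y, 16, v, 22, v, r, 13), (y, 16, v, 22, v, r, 4), (y, 16, v, 22, y, a, 13), (y, 16, v, 22, y, a, 4), (y, 5, a, 37, b, y, 11), (y, 5, a, 37, b, y, 26), (y, 5, a, 37, b, y, 7), (y, 5, a, 37, c, t, 11), (y, 5, a, 37, c, t, 26), (y, 5, a, 37, c, t, 7), (y, 5, a, 37, q, p, 11), (y, 5, a, 37, q, p, 26), (y, 5, a, 37, q, p, 7), (y, 5, a, 37, v, c, 11), (y, 5, a, 37, v, c, 26), (y, 5, a, 37, v, c, 7), (y, 5, a, 37, v, r, 11), (y, 5, a, 37, v, r, 26), (y, 5, a, 37, v, r, 7), (y, 5, a, 37, y, a, 11), (y, 5, a, 37, y, a, 26), (y, 5, a, 37, y, a, 7)}.
Apply σ_{B = v}; surviving tuples: {(y, 16, v, 22, b, y, 13), (y, 16, v, 22, b, y, 4), (y, 16, v, 22, c, t, 13), (y, 16, v, 22, c, t, 4), (y, 16, v, 22, q, p, 13), (y, 16, v, 22, q, p, 4), (y, 16, v, 22, v, c, 13), (y, 16, v, 22, v, c, 4), (y, 16, v, 22, v, r, 13), (y, 16, v, 22, v, r, 4), (y, 16, v, 22, y, a, 13), (y, 16, v, 22, y, a, 4)}
Projecting to F, D, E: {(a, 22, 13), (a, 22, 4), (c, 22, 13), (c, 22, 4), (p, 22, 13), (p, 22, 4), (r, 22, 13), (r, 22, 4), (t, 22, 13), (t, 22, 4), (y, 22, 13), (y, 22, 4)}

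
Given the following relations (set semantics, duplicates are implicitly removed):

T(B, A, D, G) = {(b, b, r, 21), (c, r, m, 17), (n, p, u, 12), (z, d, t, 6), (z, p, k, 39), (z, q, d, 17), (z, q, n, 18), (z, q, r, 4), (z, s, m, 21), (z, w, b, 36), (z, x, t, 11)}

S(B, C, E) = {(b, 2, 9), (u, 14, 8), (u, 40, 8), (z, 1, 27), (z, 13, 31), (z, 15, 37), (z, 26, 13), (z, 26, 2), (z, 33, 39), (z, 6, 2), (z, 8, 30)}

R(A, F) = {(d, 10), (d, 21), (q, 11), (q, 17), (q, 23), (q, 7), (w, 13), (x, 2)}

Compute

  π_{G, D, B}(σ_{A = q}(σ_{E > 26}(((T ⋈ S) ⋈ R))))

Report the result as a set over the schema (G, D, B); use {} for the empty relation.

{(17, d, z), (18, n, z), (4, r, z)}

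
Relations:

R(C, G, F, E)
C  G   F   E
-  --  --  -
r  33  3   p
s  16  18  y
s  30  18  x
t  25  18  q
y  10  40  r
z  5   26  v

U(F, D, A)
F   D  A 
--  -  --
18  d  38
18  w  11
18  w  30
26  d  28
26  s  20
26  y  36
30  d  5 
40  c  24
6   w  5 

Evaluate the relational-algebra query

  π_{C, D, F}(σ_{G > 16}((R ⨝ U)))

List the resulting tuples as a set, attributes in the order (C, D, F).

Natural join on F: {(s, 16, 18, y, d, 38), (s, 16, 18, y, w, 11), (s, 16, 18, y, w, 30), (s, 30, 18, x, d, 38), (s, 30, 18, x, w, 11), (s, 30, 18, x, w, 30), (t, 25, 18, q, d, 38), (t, 25, 18, q, w, 11), (t, 25, 18, q, w, 30), (y, 10, 40, r, c, 24), (z, 5, 26, v, d, 28), (z, 5, 26, v, s, 20), (z, 5, 26, v, y, 36)}
Apply σ_{G > 16}; surviving tuples: {(s, 30, 18, x, d, 38), (s, 30, 18, x, w, 11), (s, 30, 18, x, w, 30), (t, 25, 18, q, d, 38), (t, 25, 18, q, w, 11), (t, 25, 18, q, w, 30)}
Keep only column(s) C, D, F (2 duplicate(s) eliminated): {(s, d, 18), (s, w, 18), (t, d, 18), (t, w, 18)}

{(s, d, 18), (s, w, 18), (t, d, 18), (t, w, 18)}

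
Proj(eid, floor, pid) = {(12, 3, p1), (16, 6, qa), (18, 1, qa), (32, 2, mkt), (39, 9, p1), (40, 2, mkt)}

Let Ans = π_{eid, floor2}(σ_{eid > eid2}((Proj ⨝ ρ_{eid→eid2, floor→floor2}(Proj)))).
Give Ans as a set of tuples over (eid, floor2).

ρ[eid→eid2, floor→floor2]: schema becomes (eid2, floor2, pid); tuples unchanged.
Joining Proj and ρ_{eid→eid2, floor→floor2}(Proj) on pid yields {(12, 3, p1, 12, 3), (12, 3, p1, 39, 9), (16, 6, qa, 16, 6), (16, 6, qa, 18, 1), (18, 1, qa, 16, 6), (18, 1, qa, 18, 1), (32, 2, mkt, 32, 2), (32, 2, mkt, 40, 2), (39, 9, p1, 12, 3), (39, 9, p1, 39, 9), (40, 2, mkt, 32, 2), (40, 2, mkt, 40, 2)}.
σ[eid > eid2]: keep tuples satisfying eid > eid2 → {(18, 1, qa, 16, 6), (39, 9, p1, 12, 3), (40, 2, mkt, 32, 2)}
π_{eid, floor2} gives {(18, 6), (39, 3), (40, 2)}.

{(18, 6), (39, 3), (40, 2)}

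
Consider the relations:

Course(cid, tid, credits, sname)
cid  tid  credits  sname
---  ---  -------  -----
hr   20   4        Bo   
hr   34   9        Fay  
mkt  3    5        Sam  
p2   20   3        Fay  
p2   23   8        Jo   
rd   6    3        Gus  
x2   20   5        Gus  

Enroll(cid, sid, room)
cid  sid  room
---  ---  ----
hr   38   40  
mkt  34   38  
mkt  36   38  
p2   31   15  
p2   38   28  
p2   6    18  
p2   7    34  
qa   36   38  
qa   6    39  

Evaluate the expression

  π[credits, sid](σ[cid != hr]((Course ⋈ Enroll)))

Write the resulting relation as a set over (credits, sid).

{(3, 31), (3, 38), (3, 6), (3, 7), (5, 34), (5, 36), (8, 31), (8, 38), (8, 6), (8, 7)}

Joining Course and Enroll on cid yields {(hr, 20, 4, Bo, 38, 40), (hr, 34, 9, Fay, 38, 40), (mkt, 3, 5, Sam, 34, 38), (mkt, 3, 5, Sam, 36, 38), (p2, 20, 3, Fay, 31, 15), (p2, 20, 3, Fay, 38, 28), (p2, 20, 3, Fay, 6, 18), (p2, 20, 3, Fay, 7, 34), (p2, 23, 8, Jo, 31, 15), (p2, 23, 8, Jo, 38, 28), (p2, 23, 8, Jo, 6, 18), (p2, 23, 8, Jo, 7, 34)}.
Selection cid != hr: {(mkt, 3, 5, Sam, 34, 38), (mkt, 3, 5, Sam, 36, 38), (p2, 20, 3, Fay, 31, 15), (p2, 20, 3, Fay, 38, 28), (p2, 20, 3, Fay, 6, 18), (p2, 20, 3, Fay, 7, 34), (p2, 23, 8, Jo, 31, 15), (p2, 23, 8, Jo, 38, 28), (p2, 23, 8, Jo, 6, 18), (p2, 23, 8, Jo, 7, 34)}
π_{credits, sid} gives {(3, 31), (3, 38), (3, 6), (3, 7), (5, 34), (5, 36), (8, 31), (8, 38), (8, 6), (8, 7)}.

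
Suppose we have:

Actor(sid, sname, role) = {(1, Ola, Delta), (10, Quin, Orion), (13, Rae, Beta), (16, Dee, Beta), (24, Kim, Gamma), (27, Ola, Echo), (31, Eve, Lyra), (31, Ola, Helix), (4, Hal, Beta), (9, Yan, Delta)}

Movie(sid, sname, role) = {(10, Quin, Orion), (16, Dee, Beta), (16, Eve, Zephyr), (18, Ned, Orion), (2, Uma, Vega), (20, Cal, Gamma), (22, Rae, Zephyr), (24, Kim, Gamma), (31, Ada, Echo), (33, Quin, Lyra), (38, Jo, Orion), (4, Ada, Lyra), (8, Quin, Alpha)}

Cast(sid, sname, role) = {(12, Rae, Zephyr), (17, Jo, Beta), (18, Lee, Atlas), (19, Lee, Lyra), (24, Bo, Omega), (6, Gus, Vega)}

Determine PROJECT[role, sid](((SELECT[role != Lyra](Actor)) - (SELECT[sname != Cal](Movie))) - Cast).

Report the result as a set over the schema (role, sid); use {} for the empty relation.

Filtering on role != Lyra leaves {(1, Ola, Delta), (10, Quin, Orion), (13, Rae, Beta), (16, Dee, Beta), (24, Kim, Gamma), (27, Ola, Echo), (31, Ola, Helix), (4, Hal, Beta), (9, Yan, Delta)}.
Filtering on sname != Cal leaves {(10, Quin, Orion), (16, Dee, Beta), (16, Eve, Zephyr), (18, Ned, Orion), (2, Uma, Vega), (22, Rae, Zephyr), (24, Kim, Gamma), (31, Ada, Echo), (33, Quin, Lyra), (38, Jo, Orion), (4, Ada, Lyra), (8, Quin, Alpha)}.
Set difference of the two operands is {(1, Ola, Delta), (13, Rae, Beta), (27, Ola, Echo), (31, Ola, Helix), (4, Hal, Beta), (9, Yan, Delta)}.
Set difference of the two operands is {(1, Ola, Delta), (13, Rae, Beta), (27, Ola, Echo), (31, Ola, Helix), (4, Hal, Beta), (9, Yan, Delta)}.
π_{role, sid} gives {(Beta, 13), (Beta, 4), (Delta, 1), (Delta, 9), (Echo, 27), (Helix, 31)}.

{(Beta, 13), (Beta, 4), (Delta, 1), (Delta, 9), (Echo, 27), (Helix, 31)}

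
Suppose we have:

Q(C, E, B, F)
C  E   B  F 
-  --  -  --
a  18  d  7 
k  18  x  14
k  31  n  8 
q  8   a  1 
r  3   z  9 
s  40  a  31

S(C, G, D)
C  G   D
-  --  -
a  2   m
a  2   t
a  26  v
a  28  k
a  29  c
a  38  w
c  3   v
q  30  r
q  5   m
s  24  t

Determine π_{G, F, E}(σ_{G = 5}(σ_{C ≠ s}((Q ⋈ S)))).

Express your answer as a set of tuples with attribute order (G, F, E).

Q ⋈ S (natural join on C): {(a, 18, d, 7, 2, m), (a, 18, d, 7, 2, t), (a, 18, d, 7, 26, v), (a, 18, d, 7, 28, k), (a, 18, d, 7, 29, c), (a, 18, d, 7, 38, w), (q, 8, a, 1, 30, r), (q, 8, a, 1, 5, m), (s, 40, a, 31, 24, t)}
σ[C ≠ s]: keep tuples satisfying C ≠ s → {(a, 18, d, 7, 2, m), (a, 18, d, 7, 2, t), (a, 18, d, 7, 26, v), (a, 18, d, 7, 28, k), (a, 18, d, 7, 29, c), (a, 18, d, 7, 38, w), (q, 8, a, 1, 30, r), (q, 8, a, 1, 5, m)}
σ[G = 5]: keep tuples satisfying G = 5 → {(q, 8, a, 1, 5, m)}
π_{G, F, E} gives {(5, 1, 8)}.

{(5, 1, 8)}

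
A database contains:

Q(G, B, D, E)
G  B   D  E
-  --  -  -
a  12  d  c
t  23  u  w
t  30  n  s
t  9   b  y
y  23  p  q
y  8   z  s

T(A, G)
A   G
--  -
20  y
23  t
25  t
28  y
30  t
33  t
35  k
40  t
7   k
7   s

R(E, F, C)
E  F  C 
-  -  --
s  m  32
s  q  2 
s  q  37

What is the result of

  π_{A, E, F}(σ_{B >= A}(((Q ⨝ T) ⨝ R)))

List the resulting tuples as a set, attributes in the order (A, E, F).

{(23, s, m), (23, s, q), (25, s, m), (25, s, q), (30, s, m), (30, s, q)}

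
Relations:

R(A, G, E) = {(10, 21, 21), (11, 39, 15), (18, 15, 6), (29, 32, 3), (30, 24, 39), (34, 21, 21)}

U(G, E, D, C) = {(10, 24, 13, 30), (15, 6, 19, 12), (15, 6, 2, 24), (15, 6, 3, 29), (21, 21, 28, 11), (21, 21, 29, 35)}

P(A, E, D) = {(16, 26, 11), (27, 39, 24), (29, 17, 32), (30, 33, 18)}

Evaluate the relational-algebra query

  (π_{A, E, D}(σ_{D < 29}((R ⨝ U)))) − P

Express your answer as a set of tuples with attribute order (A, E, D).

Natural join on G, E: {(10, 21, 21, 28, 11), (10, 21, 21, 29, 35), (18, 15, 6, 19, 12), (18, 15, 6, 2, 24), (18, 15, 6, 3, 29), (34, 21, 21, 28, 11), (34, 21, 21, 29, 35)}
σ[D < 29]: keep tuples satisfying D < 29 → {(10, 21, 21, 28, 11), (18, 15, 6, 19, 12), (18, 15, 6, 2, 24), (18, 15, 6, 3, 29), (34, 21, 21, 28, 11)}
Keep only column(s) A, E, D: {(10, 21, 28), (18, 6, 19), (18, 6, 2), (18, 6, 3), (34, 21, 28)}
Taking the difference: {(10, 21, 28), (18, 6, 19), (18, 6, 2), (18, 6, 3), (34, 21, 28)}

{(10, 21, 28), (18, 6, 19), (18, 6, 2), (18, 6, 3), (34, 21, 28)}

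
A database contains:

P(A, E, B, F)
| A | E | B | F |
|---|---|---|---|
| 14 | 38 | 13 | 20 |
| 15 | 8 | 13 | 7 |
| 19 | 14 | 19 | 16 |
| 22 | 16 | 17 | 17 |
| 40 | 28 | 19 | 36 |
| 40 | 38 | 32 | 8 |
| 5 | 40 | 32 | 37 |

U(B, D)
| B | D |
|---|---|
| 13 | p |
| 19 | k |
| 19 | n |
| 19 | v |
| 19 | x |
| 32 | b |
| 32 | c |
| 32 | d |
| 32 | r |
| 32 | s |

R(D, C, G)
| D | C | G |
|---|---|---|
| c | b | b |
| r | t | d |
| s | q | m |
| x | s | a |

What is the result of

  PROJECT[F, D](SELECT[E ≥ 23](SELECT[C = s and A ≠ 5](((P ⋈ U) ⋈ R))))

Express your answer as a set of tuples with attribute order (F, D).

{(36, x)}

P ⋈ U (natural join on B): {(14, 38, 13, 20, p), (15, 8, 13, 7, p), (19, 14, 19, 16, k), (19, 14, 19, 16, n), (19, 14, 19, 16, v), (19, 14, 19, 16, x), (40, 28, 19, 36, k), (40, 28, 19, 36, n), (40, 28, 19, 36, v), (40, 28, 19, 36, x), (40, 38, 32, 8, b), (40, 38, 32, 8, c), (40, 38, 32, 8, d), (40, 38, 32, 8, r), (40, 38, 32, 8, s), (5, 40, 32, 37, b), (5, 40, 32, 37, c), (5, 40, 32, 37, d), (5, 40, 32, 37, r), (5, 40, 32, 37, s)}
(P ⋈ U) ⋈ R (natural join on D): {(19, 14, 19, 16, x, s, a), (40, 28, 19, 36, x, s, a), (40, 38, 32, 8, c, b, b), (40, 38, 32, 8, r, t, d), (40, 38, 32, 8, s, q, m), (5, 40, 32, 37, c, b, b), (5, 40, 32, 37, r, t, d), (5, 40, 32, 37, s, q, m)}
Selection C = s and A ≠ 5: {(19, 14, 19, 16, x, s, a), (40, 28, 19, 36, x, s, a)}
Selection E ≥ 23: {(40, 28, 19, 36, x, s, a)}
Projecting to F, D: {(36, x)}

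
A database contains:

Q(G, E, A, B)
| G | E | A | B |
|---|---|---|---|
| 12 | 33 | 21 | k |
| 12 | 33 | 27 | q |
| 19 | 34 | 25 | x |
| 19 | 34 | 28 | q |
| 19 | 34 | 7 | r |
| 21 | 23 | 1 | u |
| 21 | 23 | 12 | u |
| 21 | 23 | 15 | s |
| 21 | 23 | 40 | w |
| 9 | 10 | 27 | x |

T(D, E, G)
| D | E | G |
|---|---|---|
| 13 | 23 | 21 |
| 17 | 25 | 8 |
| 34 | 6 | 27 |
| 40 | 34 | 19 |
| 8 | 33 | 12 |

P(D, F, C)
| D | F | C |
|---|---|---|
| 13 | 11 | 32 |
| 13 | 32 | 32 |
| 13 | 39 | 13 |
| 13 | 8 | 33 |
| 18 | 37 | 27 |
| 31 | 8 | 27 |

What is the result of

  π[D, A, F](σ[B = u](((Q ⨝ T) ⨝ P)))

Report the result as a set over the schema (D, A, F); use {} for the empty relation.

Natural join on G, E: {(12, 33, 21, k, 8), (12, 33, 27, q, 8), (19, 34, 25, x, 40), (19, 34, 28, q, 40), (19, 34, 7, r, 40), (21, 23, 1, u, 13), (21, 23, 12, u, 13), (21, 23, 15, s, 13), (21, 23, 40, w, 13)}
Natural join on D: {(21, 23, 1, u, 13, 11, 32), (21, 23, 1, u, 13, 32, 32), (21, 23, 1, u, 13, 39, 13), (21, 23, 1, u, 13, 8, 33), (21, 23, 12, u, 13, 11, 32), (21, 23, 12, u, 13, 32, 32), (21, 23, 12, u, 13, 39, 13), (21, 23, 12, u, 13, 8, 33), (21, 23, 15, s, 13, 11, 32), (21, 23, 15, s, 13, 32, 32), (21, 23, 15, s, 13, 39, 13), (21, 23, 15, s, 13, 8, 33), (21, 23, 40, w, 13, 11, 32), (21, 23, 40, w, 13, 32, 32), (21, 23, 40, w, 13, 39, 13), (21, 23, 40, w, 13, 8, 33)}
σ[B = u]: keep tuples satisfying B = u → {(21, 23, 1, u, 13, 11, 32), (21, 23, 1, u, 13, 32, 32), (21, 23, 1, u, 13, 39, 13), (21, 23, 1, u, 13, 8, 33), (21, 23, 12, u, 13, 11, 32), (21, 23, 12, u, 13, 32, 32), (21, 23, 12, u, 13, 39, 13), (21, 23, 12, u, 13, 8, 33)}
Projecting to D, A, F: {(13, 1, 11), (13, 1, 32), (13, 1, 39), (13, 1, 8), (13, 12, 11), (13, 12, 32), (13, 12, 39), (13, 12, 8)}

{(13, 1, 11), (13, 1, 32), (13, 1, 39), (13, 1, 8), (13, 12, 11), (13, 12, 32), (13, 12, 39), (13, 12, 8)}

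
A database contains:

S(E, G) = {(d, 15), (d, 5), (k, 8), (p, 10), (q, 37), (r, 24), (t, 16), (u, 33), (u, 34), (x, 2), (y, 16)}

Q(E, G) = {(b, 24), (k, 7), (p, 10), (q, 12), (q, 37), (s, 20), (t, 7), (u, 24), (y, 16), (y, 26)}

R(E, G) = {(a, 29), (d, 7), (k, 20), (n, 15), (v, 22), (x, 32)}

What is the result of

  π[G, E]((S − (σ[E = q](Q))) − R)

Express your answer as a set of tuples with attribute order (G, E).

Selection E = q: {(q, 12), (q, 37)}
Taking the difference: {(d, 15), (d, 5), (k, 8), (p, 10), (r, 24), (t, 16), (u, 33), (u, 34), (x, 2), (y, 16)}
Taking the difference: {(d, 15), (d, 5), (k, 8), (p, 10), (r, 24), (t, 16), (u, 33), (u, 34), (x, 2), (y, 16)}
Projecting to G, E: {(10, p), (15, d), (16, t), (16, y), (2, x), (24, r), (33, u), (34, u), (5, d), (8, k)}

{(10, p), (15, d), (16, t), (16, y), (2, x), (24, r), (33, u), (34, u), (5, d), (8, k)}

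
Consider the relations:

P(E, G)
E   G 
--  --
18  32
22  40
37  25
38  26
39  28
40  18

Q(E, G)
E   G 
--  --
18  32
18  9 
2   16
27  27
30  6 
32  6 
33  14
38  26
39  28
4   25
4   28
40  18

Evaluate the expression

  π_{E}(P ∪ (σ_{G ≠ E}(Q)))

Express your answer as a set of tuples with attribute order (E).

{18, 2, 22, 30, 32, 33, 37, 38, 39, 4, 40}

Selection G ≠ E: {(18, 32), (18, 9), (2, 16), (30, 6), (32, 6), (33, 14), (38, 26), (39, 28), (4, 25), (4, 28), (40, 18)}
Union: {(18, 32), (22, 40), (37, 25), (38, 26), (39, 28), (40, 18)} with {(18, 32), (18, 9), (2, 16), (30, 6), (32, 6), (33, 14), (38, 26), (39, 28), (4, 25), (4, 28), (40, 18)} → {(18, 32), (18, 9), (2, 16), (22, 40), (30, 6), (32, 6), (33, 14), (37, 25), (38, 26), (39, 28), (4, 25), (4, 28), (40, 18)}
Projecting to E (2 duplicate(s) eliminated): {18, 2, 22, 30, 32, 33, 37, 38, 39, 4, 40}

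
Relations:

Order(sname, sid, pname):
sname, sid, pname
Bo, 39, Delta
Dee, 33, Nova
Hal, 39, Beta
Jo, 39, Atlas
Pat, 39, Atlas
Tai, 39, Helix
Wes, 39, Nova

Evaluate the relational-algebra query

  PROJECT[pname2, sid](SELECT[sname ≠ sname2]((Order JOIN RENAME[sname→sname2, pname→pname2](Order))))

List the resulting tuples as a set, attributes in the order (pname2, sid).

{(Atlas, 39), (Beta, 39), (Delta, 39), (Helix, 39), (Nova, 39)}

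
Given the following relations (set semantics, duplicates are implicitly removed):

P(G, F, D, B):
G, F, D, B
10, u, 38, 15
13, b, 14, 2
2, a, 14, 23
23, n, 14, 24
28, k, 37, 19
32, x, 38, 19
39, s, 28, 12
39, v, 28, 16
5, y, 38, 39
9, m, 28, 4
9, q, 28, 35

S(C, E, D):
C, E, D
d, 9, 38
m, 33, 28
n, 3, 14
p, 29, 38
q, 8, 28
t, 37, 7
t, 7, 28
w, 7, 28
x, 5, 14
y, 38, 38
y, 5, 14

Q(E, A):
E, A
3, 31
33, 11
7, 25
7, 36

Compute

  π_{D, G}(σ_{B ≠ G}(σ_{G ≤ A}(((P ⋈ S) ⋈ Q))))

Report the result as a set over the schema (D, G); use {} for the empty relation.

{(14, 13), (14, 2), (14, 23), (28, 9)}

Natural join on D: {(10, u, 38, 15, d, 9), (10, u, 38, 15, p, 29), (10, u, 38, 15, y, 38), (13, b, 14, 2, n, 3), (13, b, 14, 2, x, 5), (13, b, 14, 2, y, 5), (2, a, 14, 23, n, 3), (2, a, 14, 23, x, 5), (2, a, 14, 23, y, 5), (23, n, 14, 24, n, 3), (23, n, 14, 24, x, 5), (23, n, 14, 24, y, 5), (32, x, 38, 19, d, 9), (32, x, 38, 19, p, 29), (32, x, 38, 19, y, 38), (39, s, 28, 12, m, 33), (39, s, 28, 12, q, 8), (39, s, 28, 12, t, 7), (39, s, 28, 12, w, 7), (39, v, 28, 16, m, 33), (39, v, 28, 16, q, 8), (39, v, 28, 16, t, 7), (39, v, 28, 16, w, 7), (5, y, 38, 39, d, 9), (5, y, 38, 39, p, 29), (5, y, 38, 39, y, 38), (9, m, 28, 4, m, 33), (9, m, 28, 4, q, 8), (9, m, 28, 4, t, 7), (9, m, 28, 4, w, 7), (9, q, 28, 35, m, 33), (9, q, 28, 35, q, 8), (9, q, 28, 35, t, 7), (9, q, 28, 35, w, 7)}
Natural join on E: {(13, b, 14, 2, n, 3, 31), (2, a, 14, 23, n, 3, 31), (23, n, 14, 24, n, 3, 31), (39, s, 28, 12, m, 33, 11), (39, s, 28, 12, t, 7, 25), (39, s, 28, 12, t, 7, 36), (39, s, 28, 12, w, 7, 25), (39, s, 28, 12, w, 7, 36), (39, v, 28, 16, m, 33, 11), (39, v, 28, 16, t, 7, 25), (39, v, 28, 16, t, 7, 36), (39, v, 28, 16, w, 7, 25), (39, v, 28, 16, w, 7, 36), (9, m, 28, 4, m, 33, 11), (9, m, 28, 4, t, 7, 25), (9, m, 28, 4, t, 7, 36), (9, m, 28, 4, w, 7, 25), (9, m, 28, 4, w, 7, 36), (9, q, 28, 35, m, 33, 11), (9, q, 28, 35, t, 7, 25), (9, q, 28, 35, t, 7, 36), (9, q, 28, 35, w, 7, 25), (9, q, 28, 35, w, 7, 36)}
Filtering on G ≤ A leaves {(13, b, 14, 2, n, 3, 31), (2, a, 14, 23, n, 3, 31), (23, n, 14, 24, n, 3, 31), (9, m, 28, 4, m, 33, 11), (9, m, 28, 4, t, 7, 25), (9, m, 28, 4, t, 7, 36), (9, m, 28, 4, w, 7, 25), (9, m, 28, 4, w, 7, 36), (9, q, 28, 35, m, 33, 11), (9, q, 28, 35, t, 7, 25), (9, q, 28, 35, t, 7, 36), (9, q, 28, 35, w, 7, 25), (9, q, 28, 35, w, 7, 36)}.
Filtering on B ≠ G leaves {(13, b, 14, 2, n, 3, 31), (2, a, 14, 23, n, 3, 31), (23, n, 14, 24, n, 3, 31), (9, m, 28, 4, m, 33, 11), (9, m, 28, 4, t, 7, 25), (9, m, 28, 4, t, 7, 36), (9, m, 28, 4, w, 7, 25), (9, m, 28, 4, w, 7, 36), (9, q, 28, 35, m, 33, 11), (9, q, 28, 35, t, 7, 25), (9, q, 28, 35, t, 7, 36), (9, q, 28, 35, w, 7, 25), (9, q, 28, 35, w, 7, 36)}.
Keep only column(s) D, G (9 duplicate(s) eliminated): {(14, 13), (14, 2), (14, 23), (28, 9)}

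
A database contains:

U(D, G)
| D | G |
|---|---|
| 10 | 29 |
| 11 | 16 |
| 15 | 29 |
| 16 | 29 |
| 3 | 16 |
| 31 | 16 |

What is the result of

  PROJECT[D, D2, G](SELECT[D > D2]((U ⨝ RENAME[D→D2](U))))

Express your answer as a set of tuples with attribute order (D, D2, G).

ρ[D→D2]: schema becomes (D2, G); tuples unchanged.
Natural join on G: {(10, 29, 10), (10, 29, 15), (10, 29, 16), (11, 16, 11), (11, 16, 3), (11, 16, 31), (15, 29, 10), (15, 29, 15), (15, 29, 16), (16, 29, 10), (16, 29, 15), (16, 29, 16), (3, 16, 11), (3, 16, 3), (3, 16, 31), (31, 16, 11), (31, 16, 3), (31, 16, 31)}
Selection D > D2: {(11, 16, 3), (15, 29, 10), (16, 29, 10), (16, 29, 15), (31, 16, 11), (31, 16, 3)}
Projecting to D, D2, G: {(11, 3, 16), (15, 10, 29), (16, 10, 29), (16, 15, 29), (31, 11, 16), (31, 3, 16)}

{(11, 3, 16), (15, 10, 29), (16, 10, 29), (16, 15, 29), (31, 11, 16), (31, 3, 16)}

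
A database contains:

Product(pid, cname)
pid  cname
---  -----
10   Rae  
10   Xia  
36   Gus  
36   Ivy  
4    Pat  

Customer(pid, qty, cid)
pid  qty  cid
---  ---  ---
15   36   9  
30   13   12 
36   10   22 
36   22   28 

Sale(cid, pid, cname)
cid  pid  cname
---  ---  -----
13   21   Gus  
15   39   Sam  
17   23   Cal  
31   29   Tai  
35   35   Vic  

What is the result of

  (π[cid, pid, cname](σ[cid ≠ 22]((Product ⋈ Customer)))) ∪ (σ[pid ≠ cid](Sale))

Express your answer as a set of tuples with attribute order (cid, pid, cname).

Product ⋈ Customer (natural join on pid): {(36, Gus, 10, 22), (36, Gus, 22, 28), (36, Ivy, 10, 22), (36, Ivy, 22, 28)}
σ[cid ≠ 22]: keep tuples satisfying cid ≠ 22 → {(36, Gus, 22, 28), (36, Ivy, 22, 28)}
Keep only column(s) cid, pid, cname: {(28, 36, Gus), (28, 36, Ivy)}
σ[pid ≠ cid]: keep tuples satisfying pid ≠ cid → {(13, 21, Gus), (15, 39, Sam), (17, 23, Cal), (31, 29, Tai)}
Set union of the two operands is {(13, 21, Gus), (15, 39, Sam), (17, 23, Cal), (28, 36, Gus), (28, 36, Ivy), (31, 29, Tai)}.

{(13, 21, Gus), (15, 39, Sam), (17, 23, Cal), (28, 36, Gus), (28, 36, Ivy), (31, 29, Tai)}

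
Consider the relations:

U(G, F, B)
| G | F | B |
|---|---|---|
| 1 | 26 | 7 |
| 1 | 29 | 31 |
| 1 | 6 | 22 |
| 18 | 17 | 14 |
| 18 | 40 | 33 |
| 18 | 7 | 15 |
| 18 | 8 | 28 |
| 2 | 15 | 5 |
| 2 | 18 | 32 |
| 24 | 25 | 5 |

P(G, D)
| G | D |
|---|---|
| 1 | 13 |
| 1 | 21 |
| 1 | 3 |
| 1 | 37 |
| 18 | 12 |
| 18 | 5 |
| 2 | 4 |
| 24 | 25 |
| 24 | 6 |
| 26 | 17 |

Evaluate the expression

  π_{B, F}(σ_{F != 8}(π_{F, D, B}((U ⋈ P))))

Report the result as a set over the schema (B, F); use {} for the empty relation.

Natural join on G: {(1, 26, 7, 13), (1, 26, 7, 21), (1, 26, 7, 3), (1, 26, 7, 37), (1, 29, 31, 13), (1, 29, 31, 21), (1, 29, 31, 3), (1, 29, 31, 37), (1, 6, 22, 13), (1, 6, 22, 21), (1, 6, 22, 3), (1, 6, 22, 37), (18, 17, 14, 12), (18, 17, 14, 5), (18, 40, 33, 12), (18, 40, 33, 5), (18, 7, 15, 12), (18, 7, 15, 5), (18, 8, 28, 12), (18, 8, 28, 5), (2, 15, 5, 4), (2, 18, 32, 4), (24, 25, 5, 25), (24, 25, 5, 6)}
Keep only column(s) F, D, B: {(15, 4, 5), (17, 12, 14), (17, 5, 14), (18, 4, 32), (25, 25, 5), (25, 6, 5), (26, 13, 7), (26, 21, 7), (26, 3, 7), (26, 37, 7), (29, 13, 31), (29, 21, 31), (29, 3, 31), (29, 37, 31), (40, 12, 33), (40, 5, 33), (6, 13, 22), (6, 21, 22), (6, 3, 22), (6, 37, 22), (7, 12, 15), (7, 5, 15), (8, 12, 28), (8, 5, 28)}
Apply σ_{F != 8}; surviving tuples: {(15, 4, 5), (17, 12, 14), (17, 5, 14), (18, 4, 32), (25, 25, 5), (25, 6, 5), (26, 13, 7), (26, 21, 7), (26, 3, 7), (26, 37, 7), (29, 13, 31), (29, 21, 31), (29, 3, 31), (29, 37, 31), (40, 12, 33), (40, 5, 33), (6, 13, 22), (6, 21, 22), (6, 3, 22), (6, 37, 22), (7, 12, 15), (7, 5, 15)}
Keep only column(s) B, F (13 duplicate(s) eliminated): {(14, 17), (15, 7), (22, 6), (31, 29), (32, 18), (33, 40), (5, 15), (5, 25), (7, 26)}

{(14, 17), (15, 7), (22, 6), (31, 29), (32, 18), (33, 40), (5, 15), (5, 25), (7, 26)}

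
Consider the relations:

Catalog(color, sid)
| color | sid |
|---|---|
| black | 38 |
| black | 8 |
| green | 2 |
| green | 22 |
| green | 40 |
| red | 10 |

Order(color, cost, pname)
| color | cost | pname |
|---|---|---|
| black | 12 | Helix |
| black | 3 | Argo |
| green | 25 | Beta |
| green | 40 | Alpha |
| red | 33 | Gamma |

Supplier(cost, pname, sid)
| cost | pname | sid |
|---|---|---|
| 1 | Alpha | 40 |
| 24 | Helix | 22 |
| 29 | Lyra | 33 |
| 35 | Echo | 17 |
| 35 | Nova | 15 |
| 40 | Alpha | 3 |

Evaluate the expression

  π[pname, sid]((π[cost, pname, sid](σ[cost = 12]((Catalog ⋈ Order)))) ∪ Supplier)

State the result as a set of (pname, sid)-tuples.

Natural join on color: {(black, 38, 12, Helix), (black, 38, 3, Argo), (black, 8, 12, Helix), (black, 8, 3, Argo), (green, 2, 25, Beta), (green, 2, 40, Alpha), (green, 22, 25, Beta), (green, 22, 40, Alpha), (green, 40, 25, Beta), (green, 40, 40, Alpha), (red, 10, 33, Gamma)}
Filtering on cost = 12 leaves {(black, 38, 12, Helix), (black, 8, 12, Helix)}.
Keep only column(s) cost, pname, sid: {(12, Helix, 38), (12, Helix, 8)}
Set union of the two operands is {(1, Alpha, 40), (12, Helix, 38), (12, Helix, 8), (24, Helix, 22), (29, Lyra, 33), (35, Echo, 17), (35, Nova, 15), (40, Alpha, 3)}.
Keep only column(s) pname, sid: {(Alpha, 3), (Alpha, 40), (Echo, 17), (Helix, 22), (Helix, 38), (Helix, 8), (Lyra, 33), (Nova, 15)}

{(Alpha, 3), (Alpha, 40), (Echo, 17), (Helix, 22), (Helix, 38), (Helix, 8), (Lyra, 33), (Nova, 15)}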